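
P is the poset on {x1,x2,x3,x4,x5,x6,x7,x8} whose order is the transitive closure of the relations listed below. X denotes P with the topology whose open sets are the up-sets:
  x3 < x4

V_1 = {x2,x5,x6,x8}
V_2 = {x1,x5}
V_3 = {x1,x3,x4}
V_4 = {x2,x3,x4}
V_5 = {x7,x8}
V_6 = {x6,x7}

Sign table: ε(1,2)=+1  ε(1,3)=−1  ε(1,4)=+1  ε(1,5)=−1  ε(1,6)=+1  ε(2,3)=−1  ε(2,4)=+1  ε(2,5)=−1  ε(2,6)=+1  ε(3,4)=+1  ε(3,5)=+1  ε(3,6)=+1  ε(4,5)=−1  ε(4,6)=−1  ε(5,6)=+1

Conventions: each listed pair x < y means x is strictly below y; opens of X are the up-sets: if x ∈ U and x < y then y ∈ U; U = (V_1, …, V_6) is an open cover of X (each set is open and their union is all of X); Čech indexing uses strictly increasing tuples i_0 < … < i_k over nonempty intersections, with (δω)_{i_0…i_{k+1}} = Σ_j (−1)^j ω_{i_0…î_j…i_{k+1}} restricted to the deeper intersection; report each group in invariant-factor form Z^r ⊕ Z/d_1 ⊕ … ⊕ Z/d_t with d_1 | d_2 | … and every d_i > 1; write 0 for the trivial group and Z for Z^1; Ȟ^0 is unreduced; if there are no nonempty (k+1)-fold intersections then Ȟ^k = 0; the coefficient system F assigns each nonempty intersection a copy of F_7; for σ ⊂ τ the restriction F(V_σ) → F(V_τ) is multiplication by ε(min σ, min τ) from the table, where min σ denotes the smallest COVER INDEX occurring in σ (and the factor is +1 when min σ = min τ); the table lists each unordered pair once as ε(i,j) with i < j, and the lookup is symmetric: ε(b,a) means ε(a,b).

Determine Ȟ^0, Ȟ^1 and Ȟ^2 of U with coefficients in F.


Ȟ^0(U;F) ≅ 0; Ȟ^1(U;F) ≅ Z/7; Ȟ^2(U;F) ≅ 0

nonempty intersections:
  V12={x5} V14={x2} V15={x8} V16={x6} V23={x1} V34={x3,x4} V56={x7}
C dims 6,7; δ0: rk_F7 6
Ȟ^0: (6−6)−0=0 ⇒ 0
Ȟ^1: (7−0)−6=1 ⇒ Z/7
Ȟ^2: (0−0)−0=0 ⇒ 0


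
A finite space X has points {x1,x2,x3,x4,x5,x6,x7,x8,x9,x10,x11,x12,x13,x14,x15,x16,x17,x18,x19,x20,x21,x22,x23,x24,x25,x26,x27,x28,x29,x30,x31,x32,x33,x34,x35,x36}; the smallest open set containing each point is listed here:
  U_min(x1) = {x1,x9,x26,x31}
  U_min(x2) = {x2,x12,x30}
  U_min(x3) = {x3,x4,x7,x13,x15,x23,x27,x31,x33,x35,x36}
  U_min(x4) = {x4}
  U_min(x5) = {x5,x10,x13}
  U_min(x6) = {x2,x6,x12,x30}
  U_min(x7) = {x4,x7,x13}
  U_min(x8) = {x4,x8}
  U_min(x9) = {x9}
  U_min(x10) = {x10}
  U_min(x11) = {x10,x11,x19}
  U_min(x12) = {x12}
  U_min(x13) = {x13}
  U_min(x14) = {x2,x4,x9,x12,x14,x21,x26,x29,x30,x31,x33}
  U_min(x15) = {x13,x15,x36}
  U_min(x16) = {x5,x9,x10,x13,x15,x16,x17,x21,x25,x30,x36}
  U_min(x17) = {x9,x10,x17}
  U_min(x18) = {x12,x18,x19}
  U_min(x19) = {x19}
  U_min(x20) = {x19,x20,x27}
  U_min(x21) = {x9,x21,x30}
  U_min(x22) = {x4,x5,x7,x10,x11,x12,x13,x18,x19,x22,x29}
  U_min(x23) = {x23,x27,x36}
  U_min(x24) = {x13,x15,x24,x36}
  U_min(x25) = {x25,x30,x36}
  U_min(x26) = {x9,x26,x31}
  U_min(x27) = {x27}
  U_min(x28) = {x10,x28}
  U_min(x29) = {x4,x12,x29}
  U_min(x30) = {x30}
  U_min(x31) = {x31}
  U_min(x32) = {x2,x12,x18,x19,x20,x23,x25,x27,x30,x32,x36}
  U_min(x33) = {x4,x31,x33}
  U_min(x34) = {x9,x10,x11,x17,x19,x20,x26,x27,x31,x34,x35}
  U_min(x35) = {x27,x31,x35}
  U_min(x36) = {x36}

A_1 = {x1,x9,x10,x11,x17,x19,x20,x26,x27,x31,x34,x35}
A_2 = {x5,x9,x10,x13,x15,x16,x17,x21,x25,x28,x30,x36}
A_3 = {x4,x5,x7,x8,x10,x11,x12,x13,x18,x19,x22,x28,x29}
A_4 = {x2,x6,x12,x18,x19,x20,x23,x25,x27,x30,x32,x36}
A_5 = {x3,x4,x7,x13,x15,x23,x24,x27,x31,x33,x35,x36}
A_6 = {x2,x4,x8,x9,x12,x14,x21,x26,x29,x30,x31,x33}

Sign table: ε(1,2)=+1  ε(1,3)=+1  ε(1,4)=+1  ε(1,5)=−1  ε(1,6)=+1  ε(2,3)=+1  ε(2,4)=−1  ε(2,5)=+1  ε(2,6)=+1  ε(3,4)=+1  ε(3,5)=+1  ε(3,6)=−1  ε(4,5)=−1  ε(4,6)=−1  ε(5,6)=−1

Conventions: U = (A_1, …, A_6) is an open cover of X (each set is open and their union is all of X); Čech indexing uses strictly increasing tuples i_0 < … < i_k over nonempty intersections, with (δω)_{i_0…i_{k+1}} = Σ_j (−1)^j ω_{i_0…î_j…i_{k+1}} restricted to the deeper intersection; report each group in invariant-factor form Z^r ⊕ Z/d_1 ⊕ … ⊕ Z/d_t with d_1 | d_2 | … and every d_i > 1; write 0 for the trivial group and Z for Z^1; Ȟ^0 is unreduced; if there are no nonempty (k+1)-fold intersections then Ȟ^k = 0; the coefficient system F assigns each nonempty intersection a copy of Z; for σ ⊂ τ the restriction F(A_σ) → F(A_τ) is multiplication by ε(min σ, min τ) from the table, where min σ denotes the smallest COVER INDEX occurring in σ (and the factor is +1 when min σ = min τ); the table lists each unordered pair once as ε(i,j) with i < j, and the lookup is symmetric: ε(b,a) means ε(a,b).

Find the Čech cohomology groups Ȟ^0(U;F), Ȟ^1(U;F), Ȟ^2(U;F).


nonempty intersections:
  A12={x9,x10,x17} A13={x10,x11,x19} A14={x19,x20,x27} A15={x27,x31,x35} A16={x9,x26,x31} A23={x5,x10,x13,x28} A24={x25,x30,x36} A25={x13,x15,x36} A26={x9,x21,x30} A34={x12,x18,x19} A35={x4,x7,x13} A36={x4,x8,x12,x29} A45={x23,x27,x36} A46={x2,x12,x30} A56={x4,x31,x33}
  A123={x10} A126={x9} A134={x19} A145={x27} A156={x31} A235={x13} A245={x36} A246={x30} A346={x12} A356={x4}
C dims 6,15,10; δ0: rk 6, SNF 1^5·2; δ1: rk 9, SNF 1^9
Ȟ^0: (6−6)−0=0 ⇒ 0
Ȟ^1: (15−9)−6=0 plus torsion [2] ⇒ Z/2
Ȟ^2: (10−0)−9=1 ⇒ Z

Ȟ^0 = 0; Ȟ^1 = Z/2; Ȟ^2 = Z


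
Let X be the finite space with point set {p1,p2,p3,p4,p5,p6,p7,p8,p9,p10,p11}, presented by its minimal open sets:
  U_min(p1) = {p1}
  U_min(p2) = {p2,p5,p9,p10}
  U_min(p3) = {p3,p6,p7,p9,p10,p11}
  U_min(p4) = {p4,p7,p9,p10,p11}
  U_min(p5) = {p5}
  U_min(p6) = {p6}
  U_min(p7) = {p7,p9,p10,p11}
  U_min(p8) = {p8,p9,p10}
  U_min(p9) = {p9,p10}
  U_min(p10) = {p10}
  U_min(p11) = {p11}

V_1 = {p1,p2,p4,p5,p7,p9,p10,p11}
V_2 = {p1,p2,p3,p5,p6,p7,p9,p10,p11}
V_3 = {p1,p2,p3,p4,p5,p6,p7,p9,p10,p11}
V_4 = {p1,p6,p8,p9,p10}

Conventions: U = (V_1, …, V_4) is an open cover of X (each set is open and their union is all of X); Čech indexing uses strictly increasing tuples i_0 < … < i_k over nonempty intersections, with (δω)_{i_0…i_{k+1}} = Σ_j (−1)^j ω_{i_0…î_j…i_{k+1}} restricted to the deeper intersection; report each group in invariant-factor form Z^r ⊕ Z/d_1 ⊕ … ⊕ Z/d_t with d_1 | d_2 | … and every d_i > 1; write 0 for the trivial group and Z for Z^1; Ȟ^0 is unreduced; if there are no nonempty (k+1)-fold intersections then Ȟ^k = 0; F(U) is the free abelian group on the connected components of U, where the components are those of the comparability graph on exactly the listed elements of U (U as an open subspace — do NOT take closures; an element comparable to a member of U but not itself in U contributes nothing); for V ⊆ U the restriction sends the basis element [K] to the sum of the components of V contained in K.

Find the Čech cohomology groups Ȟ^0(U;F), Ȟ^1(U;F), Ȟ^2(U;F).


intersection data:
  V12={p1,p2,p5,p7,p9,p10,p11} V13={p1,p2,p4,p5,p7,p9,p10,p11} V14={p1,p9,p10} V23={p1,p2,p3,p5,p6,p7,p9,p10,p11} V24={p1,p6,p9,p10} V34={p1,p6,p9,p10}
  V123={p1,p2,p5,p7,p9,p10,p11} V124={p1,p9,p10} V134={p1,p9,p10} V234={p1,p6,p9,p10}
  V1234={p1,p9,p10}
components per intersection:
  V1: {p1} {p2,p4,p5,p7,p9,p10,p11}
  V2: {p1} {p2,p3,p5,p6,p7,p9,p10,p11}
  V3: {p1} {p2,p3,p4,p5,p6,p7,p9,p10,p11}
  V4: {p1} {p6} {p8,p9,p10}
  V12: {p1} {p2,p5,p7,p9,p10,p11}
  V13: {p1} {p2,p4,p5,p7,p9,p10,p11}
  V14: {p1} {p9,p10}
  V23: {p1} {p2,p3,p5,p6,p7,p9,p10,p11}
  V24: {p1} {p6} {p9,p10}
  V34: {p1} {p6} {p9,p10}
  V123: {p1} {p2,p5,p7,p9,p10,p11}
  V124: {p1} {p9,p10}
  V134: {p1} {p9,p10}
  V234: {p1} {p6} {p9,p10}
  V1234: {p1} {p9,p10}
C dims 9,14,9,2; δ0: rk 7, SNF 1^7; δ1: rk 7, SNF 1^7; δ2: rk 2, SNF 1^2
Ȟ^0 = (9 − 7) − 0 = 2, so Ȟ^0 ≅ Z^2
Ȟ^1 = (14 − 7) − 7 = 0, so Ȟ^1 ≅ 0
Ȟ^2 = (9 − 2) − 7 = 0, so Ȟ^2 ≅ 0

Ȟ^0 ≅ Z^2, Ȟ^1 ≅ 0 and Ȟ^2 ≅ 0


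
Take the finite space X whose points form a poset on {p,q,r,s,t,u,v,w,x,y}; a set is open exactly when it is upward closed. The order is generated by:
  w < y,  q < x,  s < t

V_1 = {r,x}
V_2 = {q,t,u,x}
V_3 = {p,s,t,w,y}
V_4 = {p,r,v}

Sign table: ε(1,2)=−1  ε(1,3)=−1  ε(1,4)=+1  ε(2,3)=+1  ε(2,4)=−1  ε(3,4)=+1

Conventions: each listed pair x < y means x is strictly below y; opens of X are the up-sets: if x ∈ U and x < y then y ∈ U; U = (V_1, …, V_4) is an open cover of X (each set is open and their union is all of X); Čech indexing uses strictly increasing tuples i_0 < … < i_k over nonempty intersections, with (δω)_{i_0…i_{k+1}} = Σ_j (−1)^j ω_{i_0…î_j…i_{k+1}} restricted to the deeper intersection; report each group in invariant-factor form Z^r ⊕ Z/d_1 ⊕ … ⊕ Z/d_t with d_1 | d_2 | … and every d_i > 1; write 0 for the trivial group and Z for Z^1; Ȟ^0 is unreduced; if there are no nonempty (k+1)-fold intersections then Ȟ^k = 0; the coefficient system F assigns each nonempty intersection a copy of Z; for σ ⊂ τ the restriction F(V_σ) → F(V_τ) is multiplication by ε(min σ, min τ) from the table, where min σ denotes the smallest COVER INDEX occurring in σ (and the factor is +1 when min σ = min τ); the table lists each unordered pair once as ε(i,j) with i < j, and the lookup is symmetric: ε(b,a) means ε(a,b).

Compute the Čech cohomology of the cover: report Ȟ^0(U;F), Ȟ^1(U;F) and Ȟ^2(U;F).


intersection data:
  V12={x} V14={r} V23={t} V34={p}
C dims 4,4; δ0: rk 4, SNF 1^3·2
Ȟ^0 = (4 − 4) − 0 = 0, so Ȟ^0 ≅ 0
Ȟ^1 = (4 − 0) − 4 = 0 plus torsion [2], so Ȟ^1 ≅ Z/2
Ȟ^2 = (0 − 0) − 0 = 0, so Ȟ^2 ≅ 0

Ȟ^0 = 0,  Ȟ^1 = Z/2,  Ȟ^2 = 0


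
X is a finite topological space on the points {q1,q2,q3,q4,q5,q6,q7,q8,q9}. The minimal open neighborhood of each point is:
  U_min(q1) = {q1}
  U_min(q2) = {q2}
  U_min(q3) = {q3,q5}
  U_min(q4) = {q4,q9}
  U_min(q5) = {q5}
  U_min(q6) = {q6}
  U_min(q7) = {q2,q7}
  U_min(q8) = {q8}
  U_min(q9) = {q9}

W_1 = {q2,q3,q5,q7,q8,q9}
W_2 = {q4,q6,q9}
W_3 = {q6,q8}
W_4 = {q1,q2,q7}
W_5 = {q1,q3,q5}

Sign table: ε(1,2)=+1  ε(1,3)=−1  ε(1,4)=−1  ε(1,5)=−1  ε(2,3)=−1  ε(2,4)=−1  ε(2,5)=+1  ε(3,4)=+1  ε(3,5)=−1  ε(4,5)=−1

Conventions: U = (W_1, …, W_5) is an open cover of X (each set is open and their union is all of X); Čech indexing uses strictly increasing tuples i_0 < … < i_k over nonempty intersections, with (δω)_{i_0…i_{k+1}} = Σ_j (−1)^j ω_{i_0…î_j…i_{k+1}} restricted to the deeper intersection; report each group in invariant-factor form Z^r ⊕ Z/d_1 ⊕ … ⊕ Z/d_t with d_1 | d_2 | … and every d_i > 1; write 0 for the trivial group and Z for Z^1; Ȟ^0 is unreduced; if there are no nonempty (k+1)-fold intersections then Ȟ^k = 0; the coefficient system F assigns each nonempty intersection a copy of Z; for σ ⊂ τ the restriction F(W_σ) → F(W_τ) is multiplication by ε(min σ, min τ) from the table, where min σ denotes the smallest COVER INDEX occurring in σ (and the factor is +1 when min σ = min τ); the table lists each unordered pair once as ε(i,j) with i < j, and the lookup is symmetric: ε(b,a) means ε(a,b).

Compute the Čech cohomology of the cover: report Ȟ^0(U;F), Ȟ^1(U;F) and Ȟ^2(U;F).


nerve simplices:
  W12={q9} W13={q8} W14={q2,q7} W15={q3,q5} W23={q6} W45={q1}
C dims 5,6; δ0: rk 5, SNF 1^4·2
degree 0: 5−5−0 = 0 → Ȟ^0 ≅ 0
degree 1: 6−0−5 = 1 plus torsion [2] → Ȟ^1 ≅ Z ⊕ Z/2
degree 2: 0−0−0 = 0 → Ȟ^2 ≅ 0

Ȟ^0(U;F) ≅ 0; Ȟ^1(U;F) ≅ Z ⊕ Z/2; Ȟ^2(U;F) ≅ 0


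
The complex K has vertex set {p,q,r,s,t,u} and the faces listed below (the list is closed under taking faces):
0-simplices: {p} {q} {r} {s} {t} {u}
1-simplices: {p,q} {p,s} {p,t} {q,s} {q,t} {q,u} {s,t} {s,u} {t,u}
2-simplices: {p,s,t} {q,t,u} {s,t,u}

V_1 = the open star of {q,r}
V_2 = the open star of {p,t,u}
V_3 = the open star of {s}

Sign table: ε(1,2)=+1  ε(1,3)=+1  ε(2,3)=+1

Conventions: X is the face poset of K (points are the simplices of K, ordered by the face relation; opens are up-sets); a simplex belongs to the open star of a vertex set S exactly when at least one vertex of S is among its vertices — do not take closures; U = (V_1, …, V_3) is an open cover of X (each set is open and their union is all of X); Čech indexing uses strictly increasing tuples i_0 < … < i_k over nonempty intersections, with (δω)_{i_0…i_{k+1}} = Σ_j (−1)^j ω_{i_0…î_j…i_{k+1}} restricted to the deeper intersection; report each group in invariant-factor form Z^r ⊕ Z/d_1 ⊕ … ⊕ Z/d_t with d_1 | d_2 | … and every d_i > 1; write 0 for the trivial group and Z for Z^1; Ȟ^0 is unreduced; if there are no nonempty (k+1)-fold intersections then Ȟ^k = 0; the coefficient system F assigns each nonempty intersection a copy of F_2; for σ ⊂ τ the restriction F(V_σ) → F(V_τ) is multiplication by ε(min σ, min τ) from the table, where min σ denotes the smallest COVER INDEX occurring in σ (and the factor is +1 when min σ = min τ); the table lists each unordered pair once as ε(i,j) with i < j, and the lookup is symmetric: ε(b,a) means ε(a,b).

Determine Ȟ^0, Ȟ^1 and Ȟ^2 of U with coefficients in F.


nerve simplices:
  V1={{q},{r},{p,q},{q,s},{q,t},{q,u},{q,t,u}} V2={{p},{t},{u},{p,q},{p,s},{p,t},{q,t},{q,u},{s,t},{s,u},{t,u},{p,s,t},{q,t,u},{s,t,u}} V3={{s},{p,s},{q,s},{s,t},{s,u},{p,s,t},{s,t,u}}
  V12={{p,q},{q,t},{q,u},{q,t,u}} V13={{q,s}} V23={{p,s},{s,t},{s,u},{p,s,t},{s,t,u}}
C dims 3,3; δ0: rk_F2 2
degree 0: 3−2−0 = 1 → Ȟ^0 ≅ Z/2
degree 1: 3−0−2 = 1 → Ȟ^1 ≅ Z/2
degree 2: 0−0−0 = 0 → Ȟ^2 ≅ 0

Ȟ^0 ≅ Z/2; Ȟ^1 ≅ Z/2; Ȟ^2 ≅ 0


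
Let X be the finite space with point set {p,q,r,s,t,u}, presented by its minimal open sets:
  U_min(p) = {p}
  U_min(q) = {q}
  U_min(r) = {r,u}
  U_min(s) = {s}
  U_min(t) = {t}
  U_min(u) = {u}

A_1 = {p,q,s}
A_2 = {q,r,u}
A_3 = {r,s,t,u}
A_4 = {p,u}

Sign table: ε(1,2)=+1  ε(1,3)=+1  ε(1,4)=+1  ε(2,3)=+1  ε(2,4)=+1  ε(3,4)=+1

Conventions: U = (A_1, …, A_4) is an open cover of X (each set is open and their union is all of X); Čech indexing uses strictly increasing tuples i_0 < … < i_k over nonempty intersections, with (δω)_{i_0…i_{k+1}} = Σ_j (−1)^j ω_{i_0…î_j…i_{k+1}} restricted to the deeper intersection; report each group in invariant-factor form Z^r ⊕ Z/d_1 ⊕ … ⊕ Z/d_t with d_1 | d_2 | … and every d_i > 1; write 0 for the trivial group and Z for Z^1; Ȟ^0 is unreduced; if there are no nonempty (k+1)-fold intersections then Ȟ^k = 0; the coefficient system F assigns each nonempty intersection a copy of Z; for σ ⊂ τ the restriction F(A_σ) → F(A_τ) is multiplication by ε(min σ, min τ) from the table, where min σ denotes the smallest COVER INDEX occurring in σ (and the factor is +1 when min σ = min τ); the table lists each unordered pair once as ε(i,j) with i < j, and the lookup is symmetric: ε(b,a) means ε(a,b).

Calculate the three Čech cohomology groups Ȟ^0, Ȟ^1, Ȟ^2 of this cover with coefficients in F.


Ȟ^0 ≅ Z, Ȟ^1 ≅ Z^2 and Ȟ^2 ≅ 0

cover nerve:
  A12={q} A13={s} A14={p} A23={r,u} A24={u} A34={u}
  A234={u}
C dims 4,6,1; δ0: rk 3, SNF 1^3; δ1: rk 1, SNF 1^1
Ȟ^0: (4−3)−0=1 ⇒ Z
Ȟ^1: (6−1)−3=2 ⇒ Z^2
Ȟ^2: (1−0)−1=0 ⇒ 0


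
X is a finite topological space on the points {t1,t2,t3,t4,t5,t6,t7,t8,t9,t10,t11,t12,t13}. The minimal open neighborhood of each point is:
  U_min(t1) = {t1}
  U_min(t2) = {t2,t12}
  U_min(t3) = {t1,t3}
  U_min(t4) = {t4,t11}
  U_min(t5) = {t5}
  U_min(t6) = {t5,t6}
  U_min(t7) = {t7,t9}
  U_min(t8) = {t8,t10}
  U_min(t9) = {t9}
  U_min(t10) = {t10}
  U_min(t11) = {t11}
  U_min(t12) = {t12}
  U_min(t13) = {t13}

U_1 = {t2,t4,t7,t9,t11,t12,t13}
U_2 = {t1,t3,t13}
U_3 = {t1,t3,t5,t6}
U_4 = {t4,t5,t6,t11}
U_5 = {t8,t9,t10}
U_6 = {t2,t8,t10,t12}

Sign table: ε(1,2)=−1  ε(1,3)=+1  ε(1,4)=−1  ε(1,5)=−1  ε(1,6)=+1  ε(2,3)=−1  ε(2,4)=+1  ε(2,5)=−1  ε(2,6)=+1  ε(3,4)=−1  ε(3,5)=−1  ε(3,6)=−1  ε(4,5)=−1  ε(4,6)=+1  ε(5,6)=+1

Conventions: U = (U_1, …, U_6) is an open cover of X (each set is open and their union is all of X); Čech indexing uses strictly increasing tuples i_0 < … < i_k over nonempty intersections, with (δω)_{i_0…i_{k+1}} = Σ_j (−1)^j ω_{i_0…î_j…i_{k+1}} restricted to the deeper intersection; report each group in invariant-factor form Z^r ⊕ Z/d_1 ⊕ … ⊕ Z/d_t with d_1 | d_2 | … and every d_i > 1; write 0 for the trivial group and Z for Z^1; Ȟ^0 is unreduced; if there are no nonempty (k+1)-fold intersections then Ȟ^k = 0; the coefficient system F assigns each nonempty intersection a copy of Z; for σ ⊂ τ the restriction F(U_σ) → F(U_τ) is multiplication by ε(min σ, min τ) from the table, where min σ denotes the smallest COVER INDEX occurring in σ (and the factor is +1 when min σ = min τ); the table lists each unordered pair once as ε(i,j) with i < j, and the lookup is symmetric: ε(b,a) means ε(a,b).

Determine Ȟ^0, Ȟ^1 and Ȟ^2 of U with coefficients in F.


Ȟ^0(U;F) ≅ 0; Ȟ^1(U;F) ≅ Z ⊕ Z/2; Ȟ^2(U;F) ≅ 0

intersection data:
  U12={t13} U14={t4,t11} U15={t9} U16={t2,t12} U23={t1,t3} U34={t5,t6} U56={t8,t10}
C dims 6,7; δ0: rk 6, SNF 1^5·2
Ȟ^0 = (6 − 6) − 0 = 0, so Ȟ^0 ≅ 0
Ȟ^1 = (7 − 0) − 6 = 1 plus torsion [2], so Ȟ^1 ≅ Z ⊕ Z/2
Ȟ^2 = (0 − 0) − 0 = 0, so Ȟ^2 ≅ 0


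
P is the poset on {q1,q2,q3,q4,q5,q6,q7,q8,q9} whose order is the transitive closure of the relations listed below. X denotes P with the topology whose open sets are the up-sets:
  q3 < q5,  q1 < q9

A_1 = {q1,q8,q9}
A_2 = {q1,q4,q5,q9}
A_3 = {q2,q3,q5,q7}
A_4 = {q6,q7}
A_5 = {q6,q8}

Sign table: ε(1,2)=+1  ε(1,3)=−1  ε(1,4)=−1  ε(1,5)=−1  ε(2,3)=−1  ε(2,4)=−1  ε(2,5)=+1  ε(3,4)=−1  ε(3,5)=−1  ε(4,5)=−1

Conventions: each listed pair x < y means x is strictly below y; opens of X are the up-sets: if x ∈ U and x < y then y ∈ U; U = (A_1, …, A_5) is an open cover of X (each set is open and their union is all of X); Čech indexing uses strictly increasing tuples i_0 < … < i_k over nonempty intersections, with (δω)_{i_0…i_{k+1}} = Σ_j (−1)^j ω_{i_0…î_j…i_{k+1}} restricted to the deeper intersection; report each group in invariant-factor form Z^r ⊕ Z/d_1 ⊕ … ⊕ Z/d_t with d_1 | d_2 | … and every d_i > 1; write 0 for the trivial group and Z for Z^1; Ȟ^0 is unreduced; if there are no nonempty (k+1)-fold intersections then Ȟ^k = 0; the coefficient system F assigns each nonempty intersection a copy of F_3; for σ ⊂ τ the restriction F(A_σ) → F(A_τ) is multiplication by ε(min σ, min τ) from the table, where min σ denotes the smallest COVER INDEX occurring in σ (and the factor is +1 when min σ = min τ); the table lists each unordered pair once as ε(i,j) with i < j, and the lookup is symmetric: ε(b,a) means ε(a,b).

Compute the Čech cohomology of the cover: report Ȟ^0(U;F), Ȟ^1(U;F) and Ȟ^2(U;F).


nerve of the cover:
  A12={q1,q9} A15={q8} A23={q5} A34={q7} A45={q6}
C dims 5,5; δ0: rk_F3 4
Ȟ^0 = (5 − 4) − 0 = 1, so Ȟ^0 ≅ Z/3
Ȟ^1 = (5 − 0) − 4 = 1, so Ȟ^1 ≅ Z/3
Ȟ^2 = (0 − 0) − 0 = 0, so Ȟ^2 ≅ 0

Ȟ^0 ≅ Z/3, Ȟ^1 ≅ Z/3 and Ȟ^2 ≅ 0


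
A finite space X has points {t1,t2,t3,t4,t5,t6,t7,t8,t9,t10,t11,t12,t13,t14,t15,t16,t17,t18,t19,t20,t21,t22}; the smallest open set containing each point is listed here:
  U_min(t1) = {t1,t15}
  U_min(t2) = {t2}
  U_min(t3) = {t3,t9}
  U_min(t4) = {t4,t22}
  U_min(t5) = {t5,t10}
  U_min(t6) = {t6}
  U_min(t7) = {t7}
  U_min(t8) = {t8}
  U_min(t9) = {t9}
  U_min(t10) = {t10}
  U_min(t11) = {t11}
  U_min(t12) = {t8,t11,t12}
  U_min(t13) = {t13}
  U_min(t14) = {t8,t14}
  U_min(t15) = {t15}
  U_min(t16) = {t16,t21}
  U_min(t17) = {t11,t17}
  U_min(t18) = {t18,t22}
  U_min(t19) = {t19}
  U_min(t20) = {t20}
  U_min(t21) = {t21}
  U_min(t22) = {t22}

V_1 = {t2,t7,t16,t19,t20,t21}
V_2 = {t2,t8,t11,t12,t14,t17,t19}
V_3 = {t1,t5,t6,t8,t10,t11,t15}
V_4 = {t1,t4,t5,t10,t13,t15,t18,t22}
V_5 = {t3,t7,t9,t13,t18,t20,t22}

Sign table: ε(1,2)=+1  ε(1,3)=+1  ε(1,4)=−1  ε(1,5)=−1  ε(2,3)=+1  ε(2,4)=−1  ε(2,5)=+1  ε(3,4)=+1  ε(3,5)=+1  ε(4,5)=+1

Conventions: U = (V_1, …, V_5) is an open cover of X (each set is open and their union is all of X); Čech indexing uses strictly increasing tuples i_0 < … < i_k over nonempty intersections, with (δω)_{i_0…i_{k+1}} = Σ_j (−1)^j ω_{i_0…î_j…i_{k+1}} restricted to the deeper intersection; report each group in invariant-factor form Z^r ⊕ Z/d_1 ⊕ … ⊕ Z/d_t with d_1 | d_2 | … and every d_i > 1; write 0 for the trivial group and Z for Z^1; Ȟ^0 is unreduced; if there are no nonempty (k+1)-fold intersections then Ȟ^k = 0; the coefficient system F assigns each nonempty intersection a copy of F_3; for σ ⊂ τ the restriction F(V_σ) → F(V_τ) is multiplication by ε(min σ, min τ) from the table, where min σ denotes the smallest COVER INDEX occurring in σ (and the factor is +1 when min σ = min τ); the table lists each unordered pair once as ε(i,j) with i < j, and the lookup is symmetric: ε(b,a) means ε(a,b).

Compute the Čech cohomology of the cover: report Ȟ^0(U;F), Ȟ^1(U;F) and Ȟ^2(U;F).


cover nerve:
  V12={t2,t19} V15={t7,t20} V23={t8,t11} V34={t1,t5,t10,t15} V45={t13,t18,t22}
C dims 5,5; δ0: rk_F3 5
Ȟ^0: (5−5)−0=0 ⇒ 0
Ȟ^1: (5−0)−5=0 ⇒ 0
Ȟ^2: (0−0)−0=0 ⇒ 0

Ȟ^0 ≅ 0,  Ȟ^1 ≅ 0,  Ȟ^2 ≅ 0


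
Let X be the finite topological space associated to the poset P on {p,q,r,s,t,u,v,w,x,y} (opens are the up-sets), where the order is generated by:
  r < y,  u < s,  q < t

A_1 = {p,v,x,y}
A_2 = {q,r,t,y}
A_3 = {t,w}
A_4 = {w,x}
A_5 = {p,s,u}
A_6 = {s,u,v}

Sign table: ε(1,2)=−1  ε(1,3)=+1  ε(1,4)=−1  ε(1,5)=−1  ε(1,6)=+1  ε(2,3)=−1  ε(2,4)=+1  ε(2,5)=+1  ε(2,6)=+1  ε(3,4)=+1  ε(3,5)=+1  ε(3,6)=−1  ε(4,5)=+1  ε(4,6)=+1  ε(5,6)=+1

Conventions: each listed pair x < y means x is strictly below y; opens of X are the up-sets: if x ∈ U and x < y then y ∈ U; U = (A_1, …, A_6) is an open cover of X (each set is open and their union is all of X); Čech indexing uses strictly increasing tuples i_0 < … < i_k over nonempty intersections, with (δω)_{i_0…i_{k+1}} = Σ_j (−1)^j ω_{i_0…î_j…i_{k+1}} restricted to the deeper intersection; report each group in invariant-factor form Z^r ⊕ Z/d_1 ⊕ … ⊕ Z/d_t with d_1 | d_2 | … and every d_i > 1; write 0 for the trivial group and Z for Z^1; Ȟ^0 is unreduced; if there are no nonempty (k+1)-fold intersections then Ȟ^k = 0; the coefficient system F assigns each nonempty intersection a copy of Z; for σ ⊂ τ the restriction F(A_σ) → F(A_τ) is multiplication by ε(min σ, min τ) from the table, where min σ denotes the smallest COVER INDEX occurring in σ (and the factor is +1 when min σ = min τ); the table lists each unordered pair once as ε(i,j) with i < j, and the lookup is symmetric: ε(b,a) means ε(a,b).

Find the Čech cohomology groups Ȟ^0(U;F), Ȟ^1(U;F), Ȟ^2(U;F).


Ȟ^0(U;F) ≅ 0, Ȟ^1(U;F) ≅ Z ⊕ Z/2 and Ȟ^2(U;F) ≅ 0

nerve simplices:
  A12={y} A14={x} A15={p} A16={v} A23={t} A34={w} A56={s,u}
C dims 6,7; δ0: rk 6, SNF 1^5·2
degree 0: 6−6−0 = 0 → Ȟ^0 ≅ 0
degree 1: 7−0−6 = 1 plus torsion [2] → Ȟ^1 ≅ Z ⊕ Z/2
degree 2: 0−0−0 = 0 → Ȟ^2 ≅ 0


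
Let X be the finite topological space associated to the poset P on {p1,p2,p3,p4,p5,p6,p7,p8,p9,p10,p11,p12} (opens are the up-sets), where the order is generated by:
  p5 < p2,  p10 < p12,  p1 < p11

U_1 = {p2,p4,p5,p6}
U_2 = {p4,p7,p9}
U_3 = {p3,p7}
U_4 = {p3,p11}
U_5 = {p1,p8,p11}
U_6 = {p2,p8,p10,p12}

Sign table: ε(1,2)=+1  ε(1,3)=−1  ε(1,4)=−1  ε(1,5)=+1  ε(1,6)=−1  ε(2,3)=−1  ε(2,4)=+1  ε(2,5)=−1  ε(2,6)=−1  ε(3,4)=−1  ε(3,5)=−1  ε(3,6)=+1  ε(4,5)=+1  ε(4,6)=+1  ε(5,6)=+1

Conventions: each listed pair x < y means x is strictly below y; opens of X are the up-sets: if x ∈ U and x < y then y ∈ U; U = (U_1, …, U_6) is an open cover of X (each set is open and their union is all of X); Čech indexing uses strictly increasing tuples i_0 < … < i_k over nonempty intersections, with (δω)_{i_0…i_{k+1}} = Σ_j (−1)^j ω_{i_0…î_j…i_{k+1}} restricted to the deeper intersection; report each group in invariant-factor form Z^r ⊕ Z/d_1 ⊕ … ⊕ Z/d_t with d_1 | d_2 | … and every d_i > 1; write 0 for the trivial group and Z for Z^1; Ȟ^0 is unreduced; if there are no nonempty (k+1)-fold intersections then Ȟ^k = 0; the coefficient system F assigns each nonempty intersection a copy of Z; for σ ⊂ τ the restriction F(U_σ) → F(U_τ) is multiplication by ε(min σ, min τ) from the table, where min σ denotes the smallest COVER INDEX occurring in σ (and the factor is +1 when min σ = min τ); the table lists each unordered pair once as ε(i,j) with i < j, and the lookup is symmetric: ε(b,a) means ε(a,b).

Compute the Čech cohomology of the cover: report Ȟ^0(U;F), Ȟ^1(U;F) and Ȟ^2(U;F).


Ȟ^0 ≅ 0; Ȟ^1 ≅ Z/2; Ȟ^2 ≅ 0

nonempty overlaps:
  U12={p4} U16={p2} U23={p7} U34={p3} U45={p11} U56={p8}
C dims 6,6; δ0: rk 6, SNF 1^5·2
degree 0: 6−6−0 = 0 → Ȟ^0 ≅ 0
degree 1: 6−0−6 = 0 plus torsion [2] → Ȟ^1 ≅ Z/2
degree 2: 0−0−0 = 0 → Ȟ^2 ≅ 0


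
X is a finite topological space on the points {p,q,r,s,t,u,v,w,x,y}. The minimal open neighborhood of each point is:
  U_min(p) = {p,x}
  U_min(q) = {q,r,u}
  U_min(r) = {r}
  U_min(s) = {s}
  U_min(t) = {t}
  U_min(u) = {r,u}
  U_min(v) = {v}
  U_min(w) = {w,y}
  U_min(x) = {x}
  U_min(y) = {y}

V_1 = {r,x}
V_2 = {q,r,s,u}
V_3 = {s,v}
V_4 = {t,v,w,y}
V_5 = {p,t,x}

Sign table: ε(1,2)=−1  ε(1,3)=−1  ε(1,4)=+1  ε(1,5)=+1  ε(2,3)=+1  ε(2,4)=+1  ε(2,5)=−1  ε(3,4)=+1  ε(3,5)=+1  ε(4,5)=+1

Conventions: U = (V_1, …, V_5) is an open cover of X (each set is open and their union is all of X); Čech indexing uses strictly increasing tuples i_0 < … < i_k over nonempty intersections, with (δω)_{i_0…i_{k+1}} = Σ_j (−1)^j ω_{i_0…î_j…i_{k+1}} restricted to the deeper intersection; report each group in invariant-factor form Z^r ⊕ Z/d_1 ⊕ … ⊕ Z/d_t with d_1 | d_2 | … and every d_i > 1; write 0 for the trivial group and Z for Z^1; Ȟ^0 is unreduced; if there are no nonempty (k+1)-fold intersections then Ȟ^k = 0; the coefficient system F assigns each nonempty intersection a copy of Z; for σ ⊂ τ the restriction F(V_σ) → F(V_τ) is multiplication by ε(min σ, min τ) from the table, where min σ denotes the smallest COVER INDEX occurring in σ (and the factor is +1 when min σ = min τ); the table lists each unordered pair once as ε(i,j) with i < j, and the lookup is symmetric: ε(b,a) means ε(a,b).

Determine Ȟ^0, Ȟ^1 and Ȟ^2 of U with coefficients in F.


Ȟ^0(U;F) ≅ 0; Ȟ^1(U;F) ≅ Z/2; Ȟ^2(U;F) ≅ 0

nonempty intersections:
  V12={r} V15={x} V23={s} V34={v} V45={t}
C dims 5,5; δ0: rk 5, SNF 1^4·2
Ȟ^0: (5−5)−0=0 ⇒ 0
Ȟ^1: (5−0)−5=0 plus torsion [2] ⇒ Z/2
Ȟ^2: (0−0)−0=0 ⇒ 0


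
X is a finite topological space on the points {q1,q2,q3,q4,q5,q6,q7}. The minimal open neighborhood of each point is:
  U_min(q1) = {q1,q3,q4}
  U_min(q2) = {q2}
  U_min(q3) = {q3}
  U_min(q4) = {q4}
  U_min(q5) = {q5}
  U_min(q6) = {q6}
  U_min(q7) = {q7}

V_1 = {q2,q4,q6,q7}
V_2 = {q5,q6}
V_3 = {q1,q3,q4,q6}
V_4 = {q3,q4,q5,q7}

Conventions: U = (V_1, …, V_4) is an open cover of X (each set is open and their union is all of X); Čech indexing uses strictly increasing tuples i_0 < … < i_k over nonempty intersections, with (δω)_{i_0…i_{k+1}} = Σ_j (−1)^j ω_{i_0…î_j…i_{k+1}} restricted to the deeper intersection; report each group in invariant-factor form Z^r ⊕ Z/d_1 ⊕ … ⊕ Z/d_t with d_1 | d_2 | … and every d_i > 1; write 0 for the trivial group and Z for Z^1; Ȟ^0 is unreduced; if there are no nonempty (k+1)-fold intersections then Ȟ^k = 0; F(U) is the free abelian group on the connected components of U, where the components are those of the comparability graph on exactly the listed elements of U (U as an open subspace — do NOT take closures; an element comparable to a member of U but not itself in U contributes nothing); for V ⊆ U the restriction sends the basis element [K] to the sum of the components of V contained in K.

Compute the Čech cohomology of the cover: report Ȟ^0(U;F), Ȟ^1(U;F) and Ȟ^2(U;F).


nonempty intersections:
  V12={q6} V13={q4,q6} V14={q4,q7} V23={q6} V24={q5} V34={q3,q4}
  V123={q6} V134={q4}
components per intersection:
  V1: {q2} {q4} {q6} {q7}
  V2: {q5} {q6}
  V3: {q1,q3,q4} {q6}
  V4: {q3} {q4} {q5} {q7}
  V12: {q6}
  V13: {q4} {q6}
  V14: {q4} {q7}
  V23: {q6}
  V24: {q5}
  V34: {q3} {q4}
  V123: {q6}
  V134: {q4}
C dims 12,9,2; δ0: rk 7, SNF 1^7; δ1: rk 2, SNF 1^2
Ȟ^0: (12−7)−0=5 ⇒ Z^5
Ȟ^1: (9−2)−7=0 ⇒ 0
Ȟ^2: (2−0)−2=0 ⇒ 0

Ȟ^0(U;F) ≅ Z^5, Ȟ^1(U;F) ≅ 0, Ȟ^2(U;F) ≅ 0


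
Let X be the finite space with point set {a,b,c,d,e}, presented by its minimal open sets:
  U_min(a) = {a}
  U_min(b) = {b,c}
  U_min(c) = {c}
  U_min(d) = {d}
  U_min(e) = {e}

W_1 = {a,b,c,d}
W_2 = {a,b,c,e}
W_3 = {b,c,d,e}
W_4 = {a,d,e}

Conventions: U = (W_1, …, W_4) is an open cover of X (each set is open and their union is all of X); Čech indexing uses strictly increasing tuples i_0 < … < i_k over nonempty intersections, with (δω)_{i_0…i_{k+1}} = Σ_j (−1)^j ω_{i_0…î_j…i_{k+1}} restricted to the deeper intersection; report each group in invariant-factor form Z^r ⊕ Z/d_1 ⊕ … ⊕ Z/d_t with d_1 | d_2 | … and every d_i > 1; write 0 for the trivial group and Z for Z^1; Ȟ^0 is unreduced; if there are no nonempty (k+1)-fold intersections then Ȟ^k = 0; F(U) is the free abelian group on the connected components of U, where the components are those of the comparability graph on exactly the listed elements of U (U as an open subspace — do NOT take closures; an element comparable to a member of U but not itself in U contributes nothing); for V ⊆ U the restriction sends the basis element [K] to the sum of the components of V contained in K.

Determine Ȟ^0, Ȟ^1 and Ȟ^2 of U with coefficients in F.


nonempty overlaps:
  W12={a,b,c} W13={b,c,d} W14={a,d} W23={b,c,e} W24={a,e} W34={d,e}
  W123={b,c} W124={a} W134={d} W234={e}
components per intersection:
  W1: {a} {b,c} {d}
  W2: {a} {b,c} {e}
  W3: {b,c} {d} {e}
  W4: {a} {d} {e}
  W12: {a} {b,c}
  W13: {b,c} {d}
  W14: {a} {d}
  W23: {b,c} {e}
  W24: {a} {e}
  W34: {d} {e}
  W123: {b,c}
  W124: {a}
  W134: {d}
  W234: {e}
C dims 12,12,4; δ0: rk 8, SNF 1^8; δ1: rk 4, SNF 1^4
degree 0: 12−8−0 = 4 → Ȟ^0 ≅ Z^4
degree 1: 12−4−8 = 0 → Ȟ^1 ≅ 0
degree 2: 4−0−4 = 0 → Ȟ^2 ≅ 0

Ȟ^0(U;F) ≅ Z^4, Ȟ^1(U;F) ≅ 0 and Ȟ^2(U;F) ≅ 0


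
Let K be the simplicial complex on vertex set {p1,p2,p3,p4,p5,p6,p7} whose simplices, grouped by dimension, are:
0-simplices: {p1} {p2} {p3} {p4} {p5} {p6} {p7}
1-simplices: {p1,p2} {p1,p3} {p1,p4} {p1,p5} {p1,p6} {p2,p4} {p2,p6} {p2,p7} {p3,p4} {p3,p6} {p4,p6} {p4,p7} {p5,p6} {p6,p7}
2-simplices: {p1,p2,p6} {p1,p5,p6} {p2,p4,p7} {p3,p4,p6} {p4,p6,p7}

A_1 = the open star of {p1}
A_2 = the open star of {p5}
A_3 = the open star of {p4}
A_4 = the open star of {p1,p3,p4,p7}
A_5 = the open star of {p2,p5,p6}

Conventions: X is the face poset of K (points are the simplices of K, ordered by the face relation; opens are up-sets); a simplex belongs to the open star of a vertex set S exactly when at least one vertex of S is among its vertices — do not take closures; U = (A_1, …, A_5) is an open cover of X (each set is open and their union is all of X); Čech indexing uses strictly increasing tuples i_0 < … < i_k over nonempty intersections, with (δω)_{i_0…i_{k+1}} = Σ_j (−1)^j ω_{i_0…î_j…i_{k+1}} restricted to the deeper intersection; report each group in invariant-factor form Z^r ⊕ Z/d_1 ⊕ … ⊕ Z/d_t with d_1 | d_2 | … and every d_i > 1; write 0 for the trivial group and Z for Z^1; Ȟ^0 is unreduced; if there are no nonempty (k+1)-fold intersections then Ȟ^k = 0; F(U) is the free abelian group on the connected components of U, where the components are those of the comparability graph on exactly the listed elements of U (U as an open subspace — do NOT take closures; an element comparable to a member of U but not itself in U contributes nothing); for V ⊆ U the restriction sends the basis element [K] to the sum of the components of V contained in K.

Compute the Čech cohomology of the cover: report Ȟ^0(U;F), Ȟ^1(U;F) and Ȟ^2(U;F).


Ȟ^0 = Z, Ȟ^1 = Z^2 and Ȟ^2 = 0

intersection data:
  A1={{p1},{p1,p2},{p1,p3},{p1,p4},{p1,p5},{p1,p6},{p1,p2,p6},{p1,p5,p6}} A2={{p5},{p1,p5},{p5,p6},{p1,p5,p6}} A3={{p4},{p1,p4},{p2,p4},{p3,p4},{p4,p6},{p4,p7},{p2,p4,p7},{p3,p4,p6},{p4,p6,p7}} A4={{p1},{p3},{p4},{p7},{p1,p2},{p1,p3},{p1,p4},{p1,p5},{p1,p6},{p2,p4},{p2,p7},{p3,p4},{p3,p6},{p4,p6},{p4,p7},{p6,p7},{p1,p2,p6},{p1,p5,p6},{p2,p4,p7},{p3,p4,p6},{p4,p6,p7}} A5={{p2},{p5},{p6},{p1,p2},{p1,p5},{p1,p6},{p2,p4},{p2,p6},{p2,p7},{p3,p6},{p4,p6},{p5,p6},{p6,p7},{p1,p2,p6},{p1,p5,p6},{p2,p4,p7},{p3,p4,p6},{p4,p6,p7}}
  A12={{p1,p5},{p1,p5,p6}} A13={{p1,p4}} A14={{p1},{p1,p2},{p1,p3},{p1,p4},{p1,p5},{p1,p6},{p1,p2,p6},{p1,p5,p6}} A15={{p1,p2},{p1,p5},{p1,p6},{p1,p2,p6},{p1,p5,p6}} A24={{p1,p5},{p1,p5,p6}} A25={{p5},{p1,p5},{p5,p6},{p1,p5,p6}} A34={{p4},{p1,p4},{p2,p4},{p3,p4},{p4,p6},{p4,p7},{p2,p4,p7},{p3,p4,p6},{p4,p6,p7}} A35={{p2,p4},{p4,p6},{p2,p4,p7},{p3,p4,p6},{p4,p6,p7}} A45={{p1,p2},{p1,p5},{p1,p6},{p2,p4},{p2,p7},{p3,p6},{p4,p6},{p6,p7},{p1,p2,p6},{p1,p5,p6},{p2,p4,p7},{p3,p4,p6},{p4,p6,p7}}
  A124={{p1,p5},{p1,p5,p6}} A125={{p1,p5},{p1,p5,p6}} A134={{p1,p4}} A145={{p1,p2},{p1,p5},{p1,p6},{p1,p2,p6},{p1,p5,p6}} A245={{p1,p5},{p1,p5,p6}} A345={{p2,p4},{p4,p6},{p2,p4,p7},{p3,p4,p6},{p4,p6,p7}}
  A1245={{p1,p5},{p1,p5,p6}}
components per intersection:
  A1: {{p1},{p1,p2},{p1,p3},{p1,p4},{p1,p5},{p1,p6},{p1,p2,p6},{p1,p5,p6}}
  A2: {{p5},{p1,p5},{p5,p6},{p1,p5,p6}}
  A3: {{p4},{p1,p4},{p2,p4},{p3,p4},{p4,p6},{p4,p7},{p2,p4,p7},{p3,p4,p6},{p4,p6,p7}}
  A4: {{p1},{p3},{p4},{p7},{p1,p2},{p1,p3},{p1,p4},{p1,p5},{p1,p6},{p2,p4},{p2,p7},{p3,p4},{p3,p6},{p4,p6},{p4,p7},{p6,p7},{p1,p2,p6},{p1,p5,p6},{p2,p4,p7},{p3,p4,p6},{p4,p6,p7}}
  A5: {{p2},{p5},{p6},{p1,p2},{p1,p5},{p1,p6},{p2,p4},{p2,p6},{p2,p7},{p3,p6},{p4,p6},{p5,p6},{p6,p7},{p1,p2,p6},{p1,p5,p6},{p2,p4,p7},{p3,p4,p6},{p4,p6,p7}}
  A12: {{p1,p5},{p1,p5,p6}}
  A13: {{p1,p4}}
  A14: {{p1},{p1,p2},{p1,p3},{p1,p4},{p1,p5},{p1,p6},{p1,p2,p6},{p1,p5,p6}}
  A15: {{p1,p2},{p1,p5},{p1,p6},{p1,p2,p6},{p1,p5,p6}}
  A24: {{p1,p5},{p1,p5,p6}}
  A25: {{p5},{p1,p5},{p5,p6},{p1,p5,p6}}
  A34: {{p4},{p1,p4},{p2,p4},{p3,p4},{p4,p6},{p4,p7},{p2,p4,p7},{p3,p4,p6},{p4,p6,p7}}
  A35: {{p2,p4},{p2,p4,p7}} {{p4,p6},{p3,p4,p6},{p4,p6,p7}}
  A45: {{p1,p2},{p1,p5},{p1,p6},{p1,p2,p6},{p1,p5,p6}} {{p2,p4},{p2,p7},{p2,p4,p7}} {{p3,p6},{p4,p6},{p6,p7},{p3,p4,p6},{p4,p6,p7}}
  A124: {{p1,p5},{p1,p5,p6}}
  A125: {{p1,p5},{p1,p5,p6}}
  A134: {{p1,p4}}
  A145: {{p1,p2},{p1,p5},{p1,p6},{p1,p2,p6},{p1,p5,p6}}
  A245: {{p1,p5},{p1,p5,p6}}
  A345: {{p2,p4},{p2,p4,p7}} {{p4,p6},{p3,p4,p6},{p4,p6,p7}}
  A1245: {{p1,p5},{p1,p5,p6}}
C dims 5,12,7,1; δ0: rk 4, SNF 1^4; δ1: rk 6, SNF 1^6; δ2: rk 1, SNF 1^1
Ȟ^0 = (5 − 4) − 0 = 1, so Ȟ^0 ≅ Z
Ȟ^1 = (12 − 6) − 4 = 2, so Ȟ^1 ≅ Z^2
Ȟ^2 = (7 − 1) − 6 = 0, so Ȟ^2 ≅ 0


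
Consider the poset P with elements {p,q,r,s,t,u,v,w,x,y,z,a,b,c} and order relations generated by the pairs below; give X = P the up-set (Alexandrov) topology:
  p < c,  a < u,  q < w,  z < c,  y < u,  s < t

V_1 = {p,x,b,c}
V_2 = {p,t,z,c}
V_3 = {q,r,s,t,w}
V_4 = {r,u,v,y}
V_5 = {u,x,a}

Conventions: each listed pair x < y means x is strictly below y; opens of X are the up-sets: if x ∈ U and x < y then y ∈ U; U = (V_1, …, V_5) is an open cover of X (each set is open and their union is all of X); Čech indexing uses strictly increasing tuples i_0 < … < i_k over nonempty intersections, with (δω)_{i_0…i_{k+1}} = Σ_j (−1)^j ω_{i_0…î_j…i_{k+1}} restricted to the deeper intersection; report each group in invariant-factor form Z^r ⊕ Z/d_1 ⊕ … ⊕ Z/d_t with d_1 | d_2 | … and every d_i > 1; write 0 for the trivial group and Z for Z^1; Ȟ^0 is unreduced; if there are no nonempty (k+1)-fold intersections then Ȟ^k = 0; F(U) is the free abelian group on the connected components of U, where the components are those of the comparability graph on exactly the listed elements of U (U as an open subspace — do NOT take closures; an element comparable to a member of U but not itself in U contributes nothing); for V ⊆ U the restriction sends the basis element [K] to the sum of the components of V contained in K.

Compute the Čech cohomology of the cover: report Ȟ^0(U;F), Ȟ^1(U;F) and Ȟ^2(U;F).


Ȟ^0 = Z^8, Ȟ^1 = 0, Ȟ^2 = 0

nerve of the cover:
  V12={p,c} V15={x} V23={t} V34={r} V45={u}
components per intersection:
  V1: {p,c} {x} {b}
  V2: {p,z,c} {t}
  V3: {q,w} {r} {s,t}
  V4: {r} {u,y} {v}
  V5: {u,a} {x}
  V12: {p,c}
  V15: {x}
  V23: {t}
  V34: {r}
  V45: {u}
C dims 13,5; δ0: rk 5, SNF 1^5
Ȟ^0 = (13 − 5) − 0 = 8, so Ȟ^0 ≅ Z^8
Ȟ^1 = (5 − 0) − 5 = 0, so Ȟ^1 ≅ 0
Ȟ^2 = (0 − 0) − 0 = 0, so Ȟ^2 ≅ 0


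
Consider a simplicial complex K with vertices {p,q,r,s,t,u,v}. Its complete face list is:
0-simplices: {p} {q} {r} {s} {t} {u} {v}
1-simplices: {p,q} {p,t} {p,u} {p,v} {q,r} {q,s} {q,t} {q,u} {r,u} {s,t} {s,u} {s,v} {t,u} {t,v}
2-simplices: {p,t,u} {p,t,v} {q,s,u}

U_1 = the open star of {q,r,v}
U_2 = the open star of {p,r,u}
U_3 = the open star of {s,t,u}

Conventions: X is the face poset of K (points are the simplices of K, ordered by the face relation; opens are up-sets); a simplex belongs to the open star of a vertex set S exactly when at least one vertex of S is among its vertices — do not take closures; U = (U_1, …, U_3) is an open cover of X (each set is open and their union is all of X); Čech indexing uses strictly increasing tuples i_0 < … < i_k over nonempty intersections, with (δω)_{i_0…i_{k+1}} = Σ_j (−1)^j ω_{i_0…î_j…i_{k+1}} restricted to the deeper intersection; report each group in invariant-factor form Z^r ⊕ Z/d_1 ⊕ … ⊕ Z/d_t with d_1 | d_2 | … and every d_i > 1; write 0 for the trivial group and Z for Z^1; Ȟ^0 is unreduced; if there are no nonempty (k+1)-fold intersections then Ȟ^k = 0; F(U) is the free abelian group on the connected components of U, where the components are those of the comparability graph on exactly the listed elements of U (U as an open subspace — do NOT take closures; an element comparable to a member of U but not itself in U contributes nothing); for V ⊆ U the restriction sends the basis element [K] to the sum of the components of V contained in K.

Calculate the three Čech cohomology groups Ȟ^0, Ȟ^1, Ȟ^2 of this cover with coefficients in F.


nerve simplices:
  U1={{q},{r},{v},{p,q},{p,v},{q,r},{q,s},{q,t},{q,u},{r,u},{s,v},{t,v},{p,t,v},{q,s,u}} U2={{p},{r},{u},{p,q},{p,t},{p,u},{p,v},{q,r},{q,u},{r,u},{s,u},{t,u},{p,t,u},{p,t,v},{q,s,u}} U3={{s},{t},{u},{p,t},{p,u},{q,s},{q,t},{q,u},{r,u},{s,t},{s,u},{s,v},{t,u},{t,v},{p,t,u},{p,t,v},{q,s,u}}
  U12={{r},{p,q},{p,v},{q,r},{q,u},{r,u},{p,t,v},{q,s,u}} U13={{q,s},{q,t},{q,u},{r,u},{s,v},{t,v},{p,t,v},{q,s,u}} U23={{u},{p,t},{p,u},{q,u},{r,u},{s,u},{t,u},{p,t,u},{p,t,v},{q,s,u}}
  U123={{q,u},{r,u},{p,t,v},{q,s,u}}
components per intersection:
  U1: {{q},{r},{p,q},{q,r},{q,s},{q,t},{q,u},{r,u},{q,s,u}} {{v},{p,v},{s,v},{t,v},{p,t,v}}
  U2: {{p},{r},{u},{p,q},{p,t},{p,u},{p,v},{q,r},{q,u},{r,u},{s,u},{t,u},{p,t,u},{p,t,v},{q,s,u}}
  U3: {{s},{t},{u},{p,t},{p,u},{q,s},{q,t},{q,u},{r,u},{s,t},{s,u},{s,v},{t,u},{t,v},{p,t,u},{p,t,v},{q,s,u}}
  U12: {{r},{q,r},{r,u}} {{p,q}} {{p,v},{p,t,v}} {{q,u},{q,s,u}}
  U13: {{q,s},{q,u},{q,s,u}} {{q,t}} {{r,u}} {{s,v}} {{t,v},{p,t,v}}
  U23: {{u},{p,t},{p,u},{q,u},{r,u},{s,u},{t,u},{p,t,u},{p,t,v},{q,s,u}}
  U123: {{q,u},{q,s,u}} {{r,u}} {{p,t,v}}
C dims 4,10,3; δ0: rk 3, SNF 1^3; δ1: rk 3, SNF 1^3
degree 0: 4−3−0 = 1 → Ȟ^0 ≅ Z
degree 1: 10−3−3 = 4 → Ȟ^1 ≅ Z^4
degree 2: 3−0−3 = 0 → Ȟ^2 ≅ 0

Ȟ^0(U;F) ≅ Z,  Ȟ^1(U;F) ≅ Z^4,  Ȟ^2(U;F) ≅ 0


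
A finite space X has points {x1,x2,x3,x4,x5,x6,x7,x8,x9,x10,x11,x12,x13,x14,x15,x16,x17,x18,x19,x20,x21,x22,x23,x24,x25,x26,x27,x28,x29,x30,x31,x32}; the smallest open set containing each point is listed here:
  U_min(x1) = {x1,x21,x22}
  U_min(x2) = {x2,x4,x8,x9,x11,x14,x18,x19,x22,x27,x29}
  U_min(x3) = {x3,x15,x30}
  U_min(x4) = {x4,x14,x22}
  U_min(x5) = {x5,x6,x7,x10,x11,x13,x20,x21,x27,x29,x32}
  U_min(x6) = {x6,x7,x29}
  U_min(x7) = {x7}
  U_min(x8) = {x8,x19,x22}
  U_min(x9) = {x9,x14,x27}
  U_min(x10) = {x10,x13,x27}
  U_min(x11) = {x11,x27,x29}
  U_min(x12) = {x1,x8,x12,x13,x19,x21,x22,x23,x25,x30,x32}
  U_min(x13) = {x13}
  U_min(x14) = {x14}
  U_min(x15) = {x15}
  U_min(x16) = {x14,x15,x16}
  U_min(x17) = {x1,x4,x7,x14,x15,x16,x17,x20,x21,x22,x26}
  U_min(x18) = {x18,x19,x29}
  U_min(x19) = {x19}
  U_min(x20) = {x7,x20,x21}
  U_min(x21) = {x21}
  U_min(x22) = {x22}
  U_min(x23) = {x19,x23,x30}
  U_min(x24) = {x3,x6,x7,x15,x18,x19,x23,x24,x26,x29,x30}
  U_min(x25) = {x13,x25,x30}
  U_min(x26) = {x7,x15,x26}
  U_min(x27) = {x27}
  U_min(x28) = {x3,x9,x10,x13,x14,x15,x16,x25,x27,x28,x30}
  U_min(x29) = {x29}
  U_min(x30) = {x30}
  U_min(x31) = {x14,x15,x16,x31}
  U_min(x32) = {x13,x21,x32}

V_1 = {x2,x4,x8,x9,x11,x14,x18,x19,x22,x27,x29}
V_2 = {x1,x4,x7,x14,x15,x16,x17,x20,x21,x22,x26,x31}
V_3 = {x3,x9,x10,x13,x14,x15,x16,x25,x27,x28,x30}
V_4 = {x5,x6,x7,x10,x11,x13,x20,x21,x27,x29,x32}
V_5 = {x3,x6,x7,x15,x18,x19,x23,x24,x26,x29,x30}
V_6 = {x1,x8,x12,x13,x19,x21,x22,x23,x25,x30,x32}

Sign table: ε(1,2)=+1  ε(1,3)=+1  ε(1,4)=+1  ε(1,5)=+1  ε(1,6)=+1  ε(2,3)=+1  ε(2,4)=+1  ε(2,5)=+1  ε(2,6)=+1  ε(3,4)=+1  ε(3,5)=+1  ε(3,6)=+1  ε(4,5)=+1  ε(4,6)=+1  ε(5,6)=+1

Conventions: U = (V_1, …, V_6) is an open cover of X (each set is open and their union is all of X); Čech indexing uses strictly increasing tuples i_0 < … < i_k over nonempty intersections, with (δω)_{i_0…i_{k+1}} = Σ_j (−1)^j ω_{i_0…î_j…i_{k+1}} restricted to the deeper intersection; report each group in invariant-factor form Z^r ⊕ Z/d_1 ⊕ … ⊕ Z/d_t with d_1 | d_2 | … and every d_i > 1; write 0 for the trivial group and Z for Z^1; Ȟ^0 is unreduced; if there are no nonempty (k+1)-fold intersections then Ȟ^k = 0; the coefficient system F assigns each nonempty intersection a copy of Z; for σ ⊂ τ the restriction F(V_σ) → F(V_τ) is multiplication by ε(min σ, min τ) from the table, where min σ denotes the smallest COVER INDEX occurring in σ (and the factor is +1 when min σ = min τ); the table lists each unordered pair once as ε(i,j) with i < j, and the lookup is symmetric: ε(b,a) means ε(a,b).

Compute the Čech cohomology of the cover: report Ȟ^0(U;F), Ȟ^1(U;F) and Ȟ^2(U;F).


Ȟ^0(U;F) ≅ Z,  Ȟ^1(U;F) ≅ 0,  Ȟ^2(U;F) ≅ Z/2

nonempty overlaps:
  V12={x4,x14,x22} V13={x9,x14,x27} V14={x11,x27,x29} V15={x18,x19,x29} V16={x8,x19,x22} V23={x14,x15,x16} V24={x7,x20,x21} V25={x7,x15,x26} V26={x1,x21,x22} V34={x10,x13,x27} V35={x3,x15,x30} V36={x13,x25,x30} V45={x6,x7,x29} V46={x13,x21,x32} V56={x19,x23,x30}
  V123={x14} V126={x22} V134={x27} V145={x29} V156={x19} V235={x15} V245={x7} V246={x21} V346={x13} V356={x30}
C dims 6,15,10; δ0: rk 5, SNF 1^5; δ1: rk 10, SNF 1^9·2
degree 0: 6−5−0 = 1 → Ȟ^0 ≅ Z
degree 1: 15−10−5 = 0 → Ȟ^1 ≅ 0
degree 2: 10−0−10 = 0 plus torsion [2] → Ȟ^2 ≅ Z/2
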